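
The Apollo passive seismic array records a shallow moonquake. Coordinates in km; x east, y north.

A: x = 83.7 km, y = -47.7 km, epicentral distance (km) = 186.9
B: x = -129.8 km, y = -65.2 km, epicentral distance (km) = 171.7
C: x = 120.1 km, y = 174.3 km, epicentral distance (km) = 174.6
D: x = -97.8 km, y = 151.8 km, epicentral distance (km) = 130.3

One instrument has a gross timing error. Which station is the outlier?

A

Solve using three stations at a time. Using B, C, D (subtract circle equations pairwise → linear system) gives (x, y) ≈ (-8.9, 56.6).
Distances from that point to each station vs reported:
  A: calculated 139.5 vs reported 186.9 → residual 47.4 km
  B: calculated 171.7 vs reported 171.7 → residual 0.0 km
  C: calculated 174.6 vs reported 174.6 → residual 0.0 km
  D: calculated 130.3 vs reported 130.3 → residual 0.0 km
B, C, D are mutually consistent (residuals ≈ 0); A is off by 47.4 km.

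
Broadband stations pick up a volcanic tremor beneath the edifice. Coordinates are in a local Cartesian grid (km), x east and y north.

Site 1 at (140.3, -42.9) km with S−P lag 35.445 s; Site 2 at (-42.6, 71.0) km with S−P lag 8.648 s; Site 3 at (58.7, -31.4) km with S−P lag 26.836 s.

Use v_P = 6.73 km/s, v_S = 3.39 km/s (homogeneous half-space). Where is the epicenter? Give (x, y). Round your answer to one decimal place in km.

Distance from S−P lag: d = Δt · v_P v_S / (v_P − v_S) = Δt · (6.73·3.39)/(6.73−3.39) ≈ 6.8307·Δt.
So d_Site 1 = 242.12, d_Site 2 = 59.07, d_Site 3 = 183.31 km.
Circle about each station: (x − 140.3)² + (y + 42.9)² = 242.12²; (x + 42.6)² + (y − 71.0)² = 59.07²; (x − 58.7)² + (y + 31.4)² = 183.31².
Subtracting the Site 1 equation from the Site 2 and Site 3 equations removes the quadratic terms:
-365.8 x + 227.8 y = 40464.09
-163.2 x + 23.0 y = 7926.69
Solving the 2×2 system: x ≈ -30.4, y ≈ 128.8 km.
Check against Site 1 (with the unrounded x, y): √((x − 140.3)²+(y + 42.9)²) = 242.11 ≈ 242.12 km. ✓

(-30.4, 128.8)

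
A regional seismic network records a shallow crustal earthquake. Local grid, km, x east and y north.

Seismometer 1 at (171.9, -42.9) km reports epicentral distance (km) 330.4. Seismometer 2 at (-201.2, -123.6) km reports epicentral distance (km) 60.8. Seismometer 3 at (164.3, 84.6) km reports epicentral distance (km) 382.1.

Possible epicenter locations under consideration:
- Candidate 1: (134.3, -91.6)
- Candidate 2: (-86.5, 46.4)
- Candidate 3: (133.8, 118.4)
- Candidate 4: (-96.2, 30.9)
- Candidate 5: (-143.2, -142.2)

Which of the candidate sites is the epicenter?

For each candidate, compare |candidate − station| to the reported distance:
Candidate 1: residuals Seismometer 1 268.9, Seismometer 2 276.2, Seismometer 3 203.4 → max 276.2 km
Candidate 2: residuals Seismometer 1 57.0, Seismometer 2 144.3, Seismometer 3 128.4 → max 144.3 km
Candidate 3: residuals Seismometer 1 164.7, Seismometer 2 352.5, Seismometer 3 336.6 → max 352.5 km
Candidate 4: residuals Seismometer 1 52.3, Seismometer 2 126.0, Seismometer 3 116.1 → max 126.0 km
Candidate 5: residuals Seismometer 1 0.0, Seismometer 2 0.1, Seismometer 3 0.0 → max 0.1 km
Only Candidate 5 has all residuals ≈ 0.

Candidate 5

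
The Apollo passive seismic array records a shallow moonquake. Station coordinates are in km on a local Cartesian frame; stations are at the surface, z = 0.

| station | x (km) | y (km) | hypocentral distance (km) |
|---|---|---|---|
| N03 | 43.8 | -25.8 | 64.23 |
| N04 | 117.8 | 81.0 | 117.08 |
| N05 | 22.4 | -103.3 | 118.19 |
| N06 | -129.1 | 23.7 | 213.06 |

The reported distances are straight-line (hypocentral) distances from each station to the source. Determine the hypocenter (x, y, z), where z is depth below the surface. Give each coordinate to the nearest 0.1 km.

x ≈ 73.5 km, y ≈ -12.2 km, depth ≈ 55.3 km

Each station gives a sphere (x−x_i)² + (y−y_i)² + z² = d_i² (stations at z=0).
Subtracting the N03 sphere from N04 and N05: z² cancels, leaving linear equations in x and y:
148.0 x + 213.6 y = 8271.53
-42.8 x − 155.0 y = -1254.81
Solving: x ≈ 73.494, y ≈ -12.198 km (keep extra digits for the depth step; rounded: 73.5, -12.2).
Then from the N03 sphere: z² = 64.23² − (x − 43.8)² − (y + 25.8)² with x = 73.494, y = -12.198, so z ≈ 55.306 ≈ 55.3 km.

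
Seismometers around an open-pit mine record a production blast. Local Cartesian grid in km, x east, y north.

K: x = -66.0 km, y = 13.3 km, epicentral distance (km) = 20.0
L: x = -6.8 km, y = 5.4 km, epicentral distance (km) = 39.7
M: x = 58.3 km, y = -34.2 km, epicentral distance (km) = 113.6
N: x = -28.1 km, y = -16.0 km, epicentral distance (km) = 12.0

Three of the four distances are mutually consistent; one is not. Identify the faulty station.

N

Solve using three stations at a time. Using K, L, M (subtract circle equations pairwise → linear system) gives (x, y) ≈ (-46.2, 10.4).
Distances from that point to each station vs reported:
  K: calculated 20.0 vs reported 20.0 → residual 0.0 km
  L: calculated 39.7 vs reported 39.7 → residual 0.0 km
  M: calculated 113.6 vs reported 113.6 → residual 0.0 km
  N: calculated 32.0 vs reported 12.0 → residual 20.0 km
K, L, M are mutually consistent (residuals ≈ 0); N is off by 20.0 km.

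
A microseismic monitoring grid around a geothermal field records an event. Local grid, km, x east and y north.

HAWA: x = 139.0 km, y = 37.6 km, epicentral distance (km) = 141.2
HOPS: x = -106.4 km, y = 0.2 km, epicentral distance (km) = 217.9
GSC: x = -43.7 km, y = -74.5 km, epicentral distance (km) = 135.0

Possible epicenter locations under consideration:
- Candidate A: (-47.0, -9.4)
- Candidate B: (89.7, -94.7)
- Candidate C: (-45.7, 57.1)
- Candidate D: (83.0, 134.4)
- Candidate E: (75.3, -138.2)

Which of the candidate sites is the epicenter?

Candidate B

For each candidate, compare |candidate − station| to the reported distance:
Candidate A: residuals HAWA 50.6, HOPS 157.7, GSC 69.8 → max 157.7 km
Candidate B: residuals HAWA 0.0, HOPS 0.0, GSC 0.1 → max 0.1 km
Candidate C: residuals HAWA 44.5, HOPS 134.7, GSC 3.4 → max 134.7 km
Candidate D: residuals HAWA 29.4, HOPS 14.2, GSC 109.3 → max 109.3 km
Candidate E: residuals HAWA 45.8, HOPS 10.5, GSC 0.0 → max 45.8 km
Only Candidate B has all residuals ≈ 0.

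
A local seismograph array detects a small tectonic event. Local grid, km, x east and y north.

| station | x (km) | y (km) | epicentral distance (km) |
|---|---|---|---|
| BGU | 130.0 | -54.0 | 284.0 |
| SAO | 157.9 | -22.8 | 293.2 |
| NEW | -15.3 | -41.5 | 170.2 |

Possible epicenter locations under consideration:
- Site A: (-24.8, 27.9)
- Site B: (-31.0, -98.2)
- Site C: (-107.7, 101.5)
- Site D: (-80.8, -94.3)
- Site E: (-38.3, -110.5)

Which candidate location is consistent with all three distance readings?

Site C

For each candidate, compare |candidate − station| to the reported distance:
Site A: residuals BGU 108.9, SAO 103.6, NEW 100.2 → max 108.9 km
Site B: residuals BGU 117.0, SAO 89.8, NEW 111.4 → max 117.0 km
Site C: residuals BGU 0.0, SAO 0.0, NEW 0.1 → max 0.1 km
Site D: residuals BGU 69.4, SAO 44.0, NEW 86.1 → max 86.1 km
Site E: residuals BGU 106.5, SAO 78.3, NEW 97.5 → max 106.5 km
Only Site C has all residuals ≈ 0.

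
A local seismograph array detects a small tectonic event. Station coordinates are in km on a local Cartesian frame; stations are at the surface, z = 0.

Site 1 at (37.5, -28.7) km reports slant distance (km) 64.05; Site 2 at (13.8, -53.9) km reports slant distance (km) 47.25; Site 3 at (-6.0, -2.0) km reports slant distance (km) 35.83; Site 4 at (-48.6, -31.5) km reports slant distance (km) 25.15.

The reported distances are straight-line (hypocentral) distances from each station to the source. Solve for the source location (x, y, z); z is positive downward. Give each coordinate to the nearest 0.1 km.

(-25.7, -30.1, 10.3)

Each station gives a sphere (x−x_i)² + (y−y_i)² + z² = d_i² (stations at z=0).
Subtracting the Site 1 sphere from Site 2 and Site 3: z² cancels, leaving linear equations in x and y:
-47.4 x − 50.4 y = 2735.55
-87.0 x + 53.4 y = 628.67
Solving: x ≈ -25.703, y ≈ -30.103 km (keep extra digits for the depth step; rounded: -25.7, -30.1).
Then from the Site 1 sphere: z² = 64.05² − (x − 37.5)² − (y + 28.7)² with x = -25.703, y = -30.103, so z ≈ 10.287 ≈ 10.3 km.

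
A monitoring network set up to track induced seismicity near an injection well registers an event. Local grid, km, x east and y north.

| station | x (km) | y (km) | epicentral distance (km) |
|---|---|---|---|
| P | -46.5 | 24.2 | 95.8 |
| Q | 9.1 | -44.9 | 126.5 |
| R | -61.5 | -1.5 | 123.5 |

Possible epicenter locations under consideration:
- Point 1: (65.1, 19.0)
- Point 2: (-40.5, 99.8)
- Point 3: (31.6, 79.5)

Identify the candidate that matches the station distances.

For each candidate, compare |candidate − station| to the reported distance:
Point 1: residuals P 15.9, Q 41.5, R 4.7 → max 41.5 km
Point 2: residuals P 20.0, Q 26.5, R 20.0 → max 26.5 km
Point 3: residuals P 0.1, Q 0.1, R 0.1 → max 0.1 km
Only Point 3 has all residuals ≈ 0.

Point 3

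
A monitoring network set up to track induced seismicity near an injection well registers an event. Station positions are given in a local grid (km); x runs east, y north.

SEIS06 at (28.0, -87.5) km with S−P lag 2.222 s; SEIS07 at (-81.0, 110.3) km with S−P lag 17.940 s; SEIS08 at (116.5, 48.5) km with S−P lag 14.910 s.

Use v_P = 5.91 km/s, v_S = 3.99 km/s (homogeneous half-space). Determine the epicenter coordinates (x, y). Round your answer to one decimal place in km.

1.5 km east, -94.0 km north

Distance from S−P lag: d = Δt · v_P v_S / (v_P − v_S) = Δt · (5.91·3.99)/(5.91−3.99) ≈ 12.2817·Δt.
So d_SEIS06 = 27.29, d_SEIS07 = 220.33, d_SEIS08 = 183.12 km.
Circle about each station: (x − 28.0)² + (y + 87.5)² = 27.29²; (x + 81.0)² + (y − 110.3)² = 220.33²; (x − 116.5)² + (y − 48.5)² = 183.12².
Subtracting the SEIS06 equation from the SEIS07 and SEIS08 equations removes the quadratic terms:
-218.0 x + 395.6 y = -37513.72
177.0 x + 272.0 y = -25303.94
Solving the 2×2 system: x ≈ 1.5, y ≈ -94.0 km.
Check against SEIS06 (with the unrounded x, y): √((x − 28.0)²+(y + 87.5)²) = 27.29 ≈ 27.29 km. ✓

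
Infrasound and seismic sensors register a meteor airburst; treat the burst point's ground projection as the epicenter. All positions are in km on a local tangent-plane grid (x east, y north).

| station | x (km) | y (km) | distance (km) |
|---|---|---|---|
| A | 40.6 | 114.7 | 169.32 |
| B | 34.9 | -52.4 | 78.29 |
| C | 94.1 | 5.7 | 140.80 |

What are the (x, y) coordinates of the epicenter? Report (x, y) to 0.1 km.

Circle about each station: (x − 40.6)² + (y − 114.7)² = 169.32²; (x − 34.9)² + (y + 52.4)² = 78.29²; (x − 94.1)² + (y − 5.7)² = 140.80².
Subtracting pairs of circle equations eliminates x²+y² and gives linear equations (the radical axes):
-11.4 x − 334.2 y = 11699.26
107.0 x − 218.0 y = 2927.47
Solving the 2×2 system: x ≈ -41.1, y ≈ -33.6 km.
Check against A (with the unrounded x, y): √((x − 40.6)²+(y − 114.7)²) = 169.32 ≈ 169.32 km. ✓

-41.1 km east, -33.6 km north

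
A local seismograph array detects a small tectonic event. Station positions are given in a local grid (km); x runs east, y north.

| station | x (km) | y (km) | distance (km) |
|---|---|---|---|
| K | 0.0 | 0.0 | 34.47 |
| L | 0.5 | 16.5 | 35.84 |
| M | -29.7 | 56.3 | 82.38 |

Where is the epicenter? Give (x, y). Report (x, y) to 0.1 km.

x ≈ 34.2 km, y ≈ 4.3 km

Circle about each station: x² + y² = 34.47²; (x − 0.5)² + (y − 16.5)² = 35.84²; (x + 29.7)² + (y − 56.3)² = 82.38².
Subtracting the K equation from the L and M equations removes the quadratic terms:
1.0 x + 33.0 y = 176.18
-59.4 x + 112.6 y = -1546.50
Solving the 2×2 system: x ≈ 34.2, y ≈ 4.3 km.
Check against K (with the unrounded x, y): √(x²+y²) = 34.46 ≈ 34.47 km. ✓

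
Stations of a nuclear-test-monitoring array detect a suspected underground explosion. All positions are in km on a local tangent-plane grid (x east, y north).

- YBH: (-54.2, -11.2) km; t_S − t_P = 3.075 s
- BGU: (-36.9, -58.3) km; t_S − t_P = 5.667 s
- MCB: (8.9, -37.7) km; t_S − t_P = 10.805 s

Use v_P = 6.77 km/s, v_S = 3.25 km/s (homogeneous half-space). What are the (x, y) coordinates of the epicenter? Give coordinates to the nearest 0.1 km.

Distance from S−P lag: d = Δt · v_P v_S / (v_P − v_S) = Δt · (6.77·3.25)/(6.77−3.25) ≈ 6.2507·Δt.
So d_YBH = 19.22, d_BGU = 35.42, d_MCB = 67.54 km.
Circle about each station: (x + 54.2)² + (y + 11.2)² = 19.22²; (x + 36.9)² + (y + 58.3)² = 35.42²; (x − 8.9)² + (y + 37.7)² = 67.54².
Subtracting the YBH equation from the BGU and MCB equations removes the quadratic terms:
34.6 x − 94.2 y = 812.25
126.2 x − 53.0 y = -5754.82
Solving the 2×2 system: x ≈ -58.2, y ≈ -30.0 km.
Check against YBH (with the unrounded x, y): √((x + 54.2)²+(y + 11.2)²) = 19.22 ≈ 19.22 km. ✓

(-58.2, -30.0)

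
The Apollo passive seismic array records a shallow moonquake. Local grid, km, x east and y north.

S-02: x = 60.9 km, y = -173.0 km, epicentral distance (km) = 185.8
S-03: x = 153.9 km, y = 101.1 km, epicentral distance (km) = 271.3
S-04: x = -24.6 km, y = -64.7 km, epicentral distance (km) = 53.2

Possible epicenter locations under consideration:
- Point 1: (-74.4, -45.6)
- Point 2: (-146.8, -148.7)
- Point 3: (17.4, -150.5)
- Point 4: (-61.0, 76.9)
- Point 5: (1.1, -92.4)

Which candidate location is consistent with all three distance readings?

Point 1

For each candidate, compare |candidate − station| to the reported distance:
Point 1: residuals S-02 0.0, S-03 0.1, S-04 0.1 → max 0.1 km
Point 2: residuals S-02 23.3, S-03 119.6, S-04 95.1 → max 119.6 km
Point 3: residuals S-02 136.8, S-03 14.9, S-04 42.3 → max 136.8 km
Point 4: residuals S-02 92.2, S-03 55.0, S-04 93.0 → max 93.0 km
Point 5: residuals S-02 85.4, S-03 24.7, S-04 15.4 → max 85.4 km
Only Point 1 has all residuals ≈ 0.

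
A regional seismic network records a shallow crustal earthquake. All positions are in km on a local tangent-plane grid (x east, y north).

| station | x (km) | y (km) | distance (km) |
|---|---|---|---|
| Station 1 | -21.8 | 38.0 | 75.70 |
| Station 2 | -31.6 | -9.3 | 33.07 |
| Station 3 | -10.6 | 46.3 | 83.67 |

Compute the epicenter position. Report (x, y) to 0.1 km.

-14.0 km east, -37.3 km north

Circle about each station: (x + 21.8)² + (y − 38.0)² = 75.70²; (x + 31.6)² + (y + 9.3)² = 33.07²; (x + 10.6)² + (y − 46.3)² = 83.67².
Subtracting the Station 1 equation from the Station 2 and Station 3 equations removes the quadratic terms:
-19.6 x − 94.6 y = 3802.68
22.4 x + 16.6 y = -933.37
Solving the 2×2 system: x ≈ -14.0, y ≈ -37.3 km.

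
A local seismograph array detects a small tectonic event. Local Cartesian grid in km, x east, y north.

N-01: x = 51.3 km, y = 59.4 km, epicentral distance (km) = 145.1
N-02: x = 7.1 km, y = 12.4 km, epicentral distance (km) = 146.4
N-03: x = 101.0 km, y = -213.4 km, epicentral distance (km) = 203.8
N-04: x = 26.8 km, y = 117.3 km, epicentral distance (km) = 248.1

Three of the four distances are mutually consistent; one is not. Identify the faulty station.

N-01

Solve using three stations at a time. Using N-02, N-03, N-04 (subtract circle equations pairwise → linear system) gives (x, y) ≈ (-74.1, -109.3).
Distances from that point to each station vs reported:
  N-01: calculated 210.2 vs reported 145.1 → residual 65.1 km
  N-02: calculated 146.3 vs reported 146.4 → residual 0.1 km
  N-03: calculated 203.7 vs reported 203.8 → residual 0.1 km
  N-04: calculated 248.0 vs reported 248.1 → residual 0.1 km
N-02, N-03, N-04 are mutually consistent (residuals ≈ 0); N-01 is off by 65.1 km.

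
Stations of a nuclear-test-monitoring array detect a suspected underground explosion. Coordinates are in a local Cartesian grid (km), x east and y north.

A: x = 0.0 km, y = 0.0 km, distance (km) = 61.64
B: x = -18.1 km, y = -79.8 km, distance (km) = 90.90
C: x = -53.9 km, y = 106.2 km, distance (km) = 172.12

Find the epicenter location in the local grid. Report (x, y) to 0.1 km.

(55.6, -26.6)

Circle about each station: x² + y² = 61.64²; (x + 18.1)² + (y + 79.8)² = 90.90²; (x + 53.9)² + (y − 106.2)² = 172.12².
Subtracting pairs of circle equations eliminates x²+y² and gives linear equations (the radical axes):
-36.2 x − 159.6 y = 2232.33
-107.8 x + 212.4 y = -11642.15
Solving the 2×2 system: x ≈ 55.6, y ≈ -26.6 km.
Check against A (with the unrounded x, y): √(x²+y²) = 61.63 ≈ 61.64 km. ✓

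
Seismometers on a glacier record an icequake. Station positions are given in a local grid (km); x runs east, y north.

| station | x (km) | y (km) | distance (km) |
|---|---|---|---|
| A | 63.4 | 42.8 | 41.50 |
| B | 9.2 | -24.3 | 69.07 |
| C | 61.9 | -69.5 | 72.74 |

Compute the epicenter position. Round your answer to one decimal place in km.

72.9 km east, 2.4 km north

Circle about each station: (x − 63.4)² + (y − 42.8)² = 41.50²; (x − 9.2)² + (y + 24.3)² = 69.07²; (x − 61.9)² + (y + 69.5)² = 72.74².
Subtracting pairs of circle equations eliminates x²+y² and gives linear equations (the radical axes):
-108.4 x − 134.2 y = -8224.68
-3.0 x − 224.6 y = -758.40
Solving the 2×2 system: x ≈ 72.9, y ≈ 2.4 km.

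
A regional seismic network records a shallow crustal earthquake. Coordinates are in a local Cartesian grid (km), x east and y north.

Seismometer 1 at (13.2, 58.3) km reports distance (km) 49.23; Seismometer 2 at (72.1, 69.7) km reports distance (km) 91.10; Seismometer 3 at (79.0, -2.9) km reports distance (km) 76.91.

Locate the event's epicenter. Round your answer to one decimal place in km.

x ≈ 3.2 km, y ≈ 10.1 km

Circle about each station: (x − 13.2)² + (y − 58.3)² = 49.23²; (x − 72.1)² + (y − 69.7)² = 91.10²; (x − 79.0)² + (y + 2.9)² = 76.91².
Subtracting the Seismometer 1 equation from the Seismometer 2 and Seismometer 3 equations removes the quadratic terms:
117.8 x + 22.8 y = 607.75
131.6 x − 122.4 y = -815.28
Solving the 2×2 system: x ≈ 3.2, y ≈ 10.1 km.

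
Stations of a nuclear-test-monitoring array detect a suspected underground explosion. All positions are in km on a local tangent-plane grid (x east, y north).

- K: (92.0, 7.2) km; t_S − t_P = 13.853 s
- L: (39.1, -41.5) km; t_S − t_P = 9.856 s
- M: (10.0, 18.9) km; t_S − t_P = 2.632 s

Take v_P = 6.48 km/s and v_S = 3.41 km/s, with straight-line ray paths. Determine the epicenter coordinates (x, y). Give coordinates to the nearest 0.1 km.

-7.6 km east, 11.9 km north

Distance from S−P lag: d = Δt · v_P v_S / (v_P − v_S) = Δt · (6.48·3.41)/(6.48−3.41) ≈ 7.1977·Δt.
So d_K = 99.71, d_L = 70.94, d_M = 18.94 km.
Circle about each station: (x − 92.0)² + (y − 7.2)² = 99.71²; (x − 39.1)² + (y + 41.5)² = 70.94²; (x − 10.0)² + (y − 18.9)² = 18.94².
Subtracting pairs of circle equations eliminates x²+y² and gives linear equations (the radical axes):
-105.8 x − 97.4 y = -355.18
-164.0 x + 23.4 y = 1524.73
Solving the 2×2 system: x ≈ -7.6, y ≈ 11.9 km.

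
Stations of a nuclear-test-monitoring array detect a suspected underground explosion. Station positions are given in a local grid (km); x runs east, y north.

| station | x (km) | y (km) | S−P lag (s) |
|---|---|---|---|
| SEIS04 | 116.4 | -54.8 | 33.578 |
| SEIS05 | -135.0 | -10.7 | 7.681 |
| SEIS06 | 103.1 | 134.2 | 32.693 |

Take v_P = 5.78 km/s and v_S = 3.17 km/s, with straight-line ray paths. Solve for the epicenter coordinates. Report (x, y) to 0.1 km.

Distance from S−P lag: d = Δt · v_P v_S / (v_P − v_S) = Δt · (5.78·3.17)/(5.78−3.17) ≈ 7.0202·Δt.
So d_SEIS04 = 235.72, d_SEIS05 = 53.92, d_SEIS06 = 229.51 km.
Circle about each station: (x − 116.4)² + (y + 54.8)² = 235.72²; (x + 135.0)² + (y + 10.7)² = 53.92²; (x − 103.1)² + (y − 134.2)² = 229.51².
Subtracting the SEIS04 equation from the SEIS05 and SEIS06 equations removes the quadratic terms:
-502.8 x + 88.2 y = 54444.04
-26.6 x + 378.0 y = 14976.33
Solving the 2×2 system: x ≈ -102.6, y ≈ 32.4 km.
Check against SEIS04 (with the unrounded x, y): √((x − 116.4)²+(y + 54.8)²) = 235.72 ≈ 235.72 km. ✓

-102.6 km east, 32.4 km north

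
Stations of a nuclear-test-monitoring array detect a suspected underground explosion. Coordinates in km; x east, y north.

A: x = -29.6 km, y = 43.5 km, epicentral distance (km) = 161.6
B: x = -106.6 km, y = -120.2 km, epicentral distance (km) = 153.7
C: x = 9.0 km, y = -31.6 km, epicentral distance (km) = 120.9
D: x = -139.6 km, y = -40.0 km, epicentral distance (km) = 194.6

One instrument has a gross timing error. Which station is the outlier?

Solve using three stations at a time. Using A, B, D (subtract circle equations pairwise → linear system) gives (x, y) ≈ (45.7, -99.5).
Distances from that point to each station vs reported:
  A: calculated 161.6 vs reported 161.6 → residual 0.0 km
  B: calculated 153.7 vs reported 153.7 → residual 0.0 km
  C: calculated 77.1 vs reported 120.9 → residual 43.8 km
  D: calculated 194.6 vs reported 194.6 → residual 0.0 km
A, B, D are mutually consistent (residuals ≈ 0); C is off by 43.8 km.

C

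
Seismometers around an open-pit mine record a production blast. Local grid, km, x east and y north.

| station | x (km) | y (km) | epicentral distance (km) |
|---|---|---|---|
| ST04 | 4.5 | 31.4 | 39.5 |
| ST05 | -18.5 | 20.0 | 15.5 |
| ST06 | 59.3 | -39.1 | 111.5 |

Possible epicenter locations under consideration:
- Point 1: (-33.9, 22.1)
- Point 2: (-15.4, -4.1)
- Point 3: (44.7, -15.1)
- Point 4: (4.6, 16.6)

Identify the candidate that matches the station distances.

For each candidate, compare |candidate − station| to the reported distance:
Point 1: residuals ST04 0.0, ST05 0.0, ST06 0.0 → max 0.0 km
Point 2: residuals ST04 1.2, ST05 8.8, ST06 29.0 → max 29.0 km
Point 3: residuals ST04 22.0, ST05 56.8, ST06 83.4 → max 83.4 km
Point 4: residuals ST04 24.7, ST05 7.8, ST06 33.4 → max 33.4 km
Only Point 1 has all residuals ≈ 0.

Point 1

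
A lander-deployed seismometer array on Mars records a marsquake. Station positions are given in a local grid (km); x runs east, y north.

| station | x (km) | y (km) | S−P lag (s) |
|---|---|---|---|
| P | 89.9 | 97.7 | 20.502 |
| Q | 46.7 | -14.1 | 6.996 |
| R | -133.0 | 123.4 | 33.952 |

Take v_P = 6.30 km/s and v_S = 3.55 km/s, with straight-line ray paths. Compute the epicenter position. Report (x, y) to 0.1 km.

x ≈ 66.6 km, y ≈ -67.4 km

Distance from S−P lag: d = Δt · v_P v_S / (v_P − v_S) = Δt · (6.30·3.55)/(6.30−3.55) ≈ 8.1327·Δt.
So d_P = 166.74, d_Q = 56.90, d_R = 276.12 km.
Circle about each station: (x − 89.9)² + (y − 97.7)² = 166.74²; (x − 46.7)² + (y + 14.1)² = 56.90²; (x + 133.0)² + (y − 123.4)² = 276.12².
Subtracting pairs of circle equations eliminates x²+y² and gives linear equations (the radical axes):
-86.4 x − 223.6 y = 9317.02
-445.8 x + 51.4 y = -33150.77
Solving the 2×2 system: x ≈ 66.6, y ≈ -67.4 km.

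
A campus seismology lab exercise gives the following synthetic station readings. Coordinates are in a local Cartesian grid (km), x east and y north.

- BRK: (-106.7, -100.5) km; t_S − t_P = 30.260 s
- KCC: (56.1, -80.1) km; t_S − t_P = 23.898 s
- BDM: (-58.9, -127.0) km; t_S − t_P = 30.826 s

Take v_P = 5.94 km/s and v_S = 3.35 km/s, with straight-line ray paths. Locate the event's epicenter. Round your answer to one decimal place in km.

x ≈ 13.5 km, y ≈ 98.5 km

Distance from S−P lag: d = Δt · v_P v_S / (v_P − v_S) = Δt · (5.94·3.35)/(5.94−3.35) ≈ 7.6830·Δt.
So d_BRK = 232.49, d_KCC = 183.61, d_BDM = 236.84 km.
Circle about each station: (x + 106.7)² + (y + 100.5)² = 232.49²; (x − 56.1)² + (y + 80.1)² = 183.61²; (x + 58.9)² + (y + 127.0)² = 236.84².
Subtracting the BRK equation from the KCC and BDM equations removes the quadratic terms:
325.6 x + 40.8 y = 8417.05
95.6 x − 53.0 y = -3928.52
Solving the 2×2 system: x ≈ 13.5, y ≈ 98.5 km.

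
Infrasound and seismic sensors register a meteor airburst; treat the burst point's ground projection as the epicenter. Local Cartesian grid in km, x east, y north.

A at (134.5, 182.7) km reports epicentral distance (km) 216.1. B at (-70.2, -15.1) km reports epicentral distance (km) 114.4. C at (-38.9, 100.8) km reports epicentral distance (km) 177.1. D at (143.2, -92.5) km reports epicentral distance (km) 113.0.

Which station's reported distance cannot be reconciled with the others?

Solve using three stations at a time. Using B, C, D (subtract circle equations pairwise → linear system) gives (x, y) ≈ (34.9, -60.2).
Distances from that point to each station vs reported:
  A: calculated 262.5 vs reported 216.1 → residual 46.4 km
  B: calculated 114.4 vs reported 114.4 → residual 0.0 km
  C: calculated 177.1 vs reported 177.1 → residual 0.0 km
  D: calculated 113.0 vs reported 113.0 → residual 0.0 km
B, C, D are mutually consistent (residuals ≈ 0); A is off by 46.4 km.

A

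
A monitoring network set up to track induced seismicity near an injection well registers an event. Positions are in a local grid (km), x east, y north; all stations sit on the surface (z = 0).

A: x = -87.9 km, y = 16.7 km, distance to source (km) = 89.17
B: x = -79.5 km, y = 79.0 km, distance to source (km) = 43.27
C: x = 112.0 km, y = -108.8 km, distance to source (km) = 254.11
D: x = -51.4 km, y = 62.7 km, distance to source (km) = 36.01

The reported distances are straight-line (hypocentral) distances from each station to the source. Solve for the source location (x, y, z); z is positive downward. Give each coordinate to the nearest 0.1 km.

x ≈ -43.4 km, y ≈ 91.2 km, depth ≈ 20.5 km

Each station gives a sphere (x−x_i)² + (y−y_i)² + z² = d_i² (stations at z=0).
Subtracting the A sphere from B and C: z² cancels, leaving linear equations in x and y:
16.8 x + 124.6 y = 10634.95
399.8 x − 251.0 y = -40244.46
Solving: x ≈ -43.402, y ≈ 91.205 km (keep extra digits for the depth step; rounded: -43.4, 91.2).
Then from the A sphere: z² = 89.17² − (x + 87.9)² − (y − 16.7)² with x = -43.402, y = 91.205, so z ≈ 20.499 ≈ 20.5 km.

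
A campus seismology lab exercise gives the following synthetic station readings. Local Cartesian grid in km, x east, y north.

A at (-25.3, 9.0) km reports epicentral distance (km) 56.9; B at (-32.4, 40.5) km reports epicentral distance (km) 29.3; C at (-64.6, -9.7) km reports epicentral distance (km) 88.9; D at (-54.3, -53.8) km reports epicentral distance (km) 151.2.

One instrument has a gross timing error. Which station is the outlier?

D

Solve using three stations at a time. Using A, B, C (subtract circle equations pairwise → linear system) gives (x, y) ≈ (-16.8, 65.2).
Distances from that point to each station vs reported:
  A: calculated 56.9 vs reported 56.9 → residual 0.0 km
  B: calculated 29.2 vs reported 29.3 → residual 0.1 km
  C: calculated 88.9 vs reported 88.9 → residual 0.0 km
  D: calculated 124.8 vs reported 151.2 → residual 26.4 km
A, B, C are mutually consistent (residuals ≈ 0); D is off by 26.4 km.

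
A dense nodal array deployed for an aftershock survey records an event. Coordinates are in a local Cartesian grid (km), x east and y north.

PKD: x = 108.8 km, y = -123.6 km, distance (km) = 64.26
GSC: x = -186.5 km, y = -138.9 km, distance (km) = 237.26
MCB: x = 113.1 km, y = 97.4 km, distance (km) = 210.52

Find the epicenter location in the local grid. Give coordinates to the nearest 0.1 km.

Circle about each station: (x − 108.8)² + (y + 123.6)² = 64.26²; (x + 186.5)² + (y + 138.9)² = 237.26²; (x − 113.1)² + (y − 97.4)² = 210.52².
Subtracting pairs of circle equations eliminates x²+y² and gives linear equations (the radical axes):
-590.6 x − 30.6 y = -25201.90
8.6 x + 442.0 y = -45025.35
Solving the 2×2 system: x ≈ 48.0, y ≈ -102.8 km.

48.0 km east, -102.8 km north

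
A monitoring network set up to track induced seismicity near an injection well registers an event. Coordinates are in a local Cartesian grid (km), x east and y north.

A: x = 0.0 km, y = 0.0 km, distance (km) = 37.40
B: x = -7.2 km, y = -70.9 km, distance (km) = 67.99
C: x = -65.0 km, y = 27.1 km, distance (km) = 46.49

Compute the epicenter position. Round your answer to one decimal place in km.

Circle about each station: x² + y² = 37.40²; (x + 7.2)² + (y + 70.9)² = 67.99²; (x + 65.0)² + (y − 27.1)² = 46.49².
Subtracting the A equation from the B and C equations removes the quadratic terms:
-14.4 x − 141.8 y = 1854.77
-130.0 x + 54.2 y = 4196.85
Solving the 2×2 system: x ≈ -36.2, y ≈ -9.4 km.
Check against A (with the unrounded x, y): √(x²+y²) = 37.41 ≈ 37.40 km. ✓

x ≈ -36.2 km, y ≈ -9.4 km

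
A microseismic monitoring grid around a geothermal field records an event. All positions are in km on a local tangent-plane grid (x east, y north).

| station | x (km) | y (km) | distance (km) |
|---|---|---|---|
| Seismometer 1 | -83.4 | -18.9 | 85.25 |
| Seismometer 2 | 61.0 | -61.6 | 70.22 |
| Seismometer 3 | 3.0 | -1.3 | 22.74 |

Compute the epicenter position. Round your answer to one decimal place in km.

Circle about each station: (x + 83.4)² + (y + 18.9)² = 85.25²; (x − 61.0)² + (y + 61.6)² = 70.22²; (x − 3.0)² + (y + 1.3)² = 22.74².
Subtracting pairs of circle equations eliminates x²+y² and gives linear equations (the radical axes):
288.8 x − 85.4 y = 2539.50
172.8 x + 35.2 y = -551.63
Solving the 2×2 system: x ≈ 1.7, y ≈ -24.0 km.
Check against Seismometer 1 (with the unrounded x, y): √((x + 83.4)²+(y + 18.9)²) = 85.25 ≈ 85.25 km. ✓

x ≈ 1.7 km, y ≈ -24.0 km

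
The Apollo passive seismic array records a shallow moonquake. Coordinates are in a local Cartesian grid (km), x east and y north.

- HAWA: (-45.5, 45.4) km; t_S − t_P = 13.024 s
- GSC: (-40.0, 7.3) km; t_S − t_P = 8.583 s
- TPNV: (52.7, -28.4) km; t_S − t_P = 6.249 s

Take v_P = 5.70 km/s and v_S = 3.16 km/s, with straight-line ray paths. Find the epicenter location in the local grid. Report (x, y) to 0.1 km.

Distance from S−P lag: d = Δt · v_P v_S / (v_P − v_S) = Δt · (5.70·3.16)/(5.70−3.16) ≈ 7.0913·Δt.
So d_HAWA = 92.36, d_GSC = 60.86, d_TPNV = 44.31 km.
Circle about each station: (x + 45.5)² + (y − 45.4)² = 92.36²; (x + 40.0)² + (y − 7.3)² = 60.86²; (x − 52.7)² + (y + 28.4)² = 44.31².
Subtracting the HAWA equation from the GSC and TPNV equations removes the quadratic terms:
11.0 x − 76.2 y = 2348.31
196.4 x − 147.6 y = 6019.43
Solving the 2×2 system: x ≈ 8.4, y ≈ -29.6 km.
Check against HAWA (with the unrounded x, y): √((x + 45.5)²+(y − 45.4)²) = 92.36 ≈ 92.36 km. ✓

x ≈ 8.4 km, y ≈ -29.6 km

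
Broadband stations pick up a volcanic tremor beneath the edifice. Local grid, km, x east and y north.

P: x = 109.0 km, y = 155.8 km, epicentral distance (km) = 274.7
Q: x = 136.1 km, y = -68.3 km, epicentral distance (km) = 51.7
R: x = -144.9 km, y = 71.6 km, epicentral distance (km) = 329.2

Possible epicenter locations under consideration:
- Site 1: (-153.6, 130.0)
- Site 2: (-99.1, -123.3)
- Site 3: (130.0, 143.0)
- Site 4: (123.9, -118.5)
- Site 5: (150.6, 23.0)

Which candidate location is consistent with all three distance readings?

Site 4

For each candidate, compare |candidate − station| to the reported distance:
Site 1: residuals P 10.8, Q 299.4, R 270.2 → max 299.4 km
Site 2: residuals P 73.4, Q 189.8, R 129.0 → max 189.8 km
Site 3: residuals P 250.1, Q 159.7, R 45.2 → max 250.1 km
Site 4: residuals P 0.0, Q 0.0, R 0.0 → max 0.0 km
Site 5: residuals P 135.5, Q 40.7, R 29.7 → max 135.5 km
Only Site 4 has all residuals ≈ 0.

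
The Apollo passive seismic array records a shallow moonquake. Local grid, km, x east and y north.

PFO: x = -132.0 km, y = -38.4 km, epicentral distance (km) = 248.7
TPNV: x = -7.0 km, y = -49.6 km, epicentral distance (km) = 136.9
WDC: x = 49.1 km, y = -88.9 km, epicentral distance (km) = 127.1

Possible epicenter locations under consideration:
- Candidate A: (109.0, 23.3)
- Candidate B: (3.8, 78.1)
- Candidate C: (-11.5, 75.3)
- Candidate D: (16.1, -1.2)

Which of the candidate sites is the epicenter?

For each candidate, compare |candidate − station| to the reported distance:
Candidate A: residuals PFO 0.1, TPNV 0.1, WDC 0.1 → max 0.1 km
Candidate B: residuals PFO 69.8, TPNV 8.7, WDC 45.9 → max 69.8 km
Candidate C: residuals PFO 83.0, TPNV 11.9, WDC 47.9 → max 83.0 km
Candidate D: residuals PFO 96.0, TPNV 83.3, WDC 33.4 → max 96.0 km
Only Candidate A has all residuals ≈ 0.

Candidate A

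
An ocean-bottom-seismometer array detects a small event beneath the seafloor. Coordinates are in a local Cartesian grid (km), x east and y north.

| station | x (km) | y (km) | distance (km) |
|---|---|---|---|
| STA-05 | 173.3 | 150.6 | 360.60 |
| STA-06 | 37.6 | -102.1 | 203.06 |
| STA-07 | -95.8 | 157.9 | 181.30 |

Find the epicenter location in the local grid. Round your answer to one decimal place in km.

(-146.4, -16.2)

Circle about each station: (x − 173.3)² + (y − 150.6)² = 360.60²; (x − 37.6)² + (y + 102.1)² = 203.06²; (x + 95.8)² + (y − 157.9)² = 181.30².
Subtracting the STA-05 equation from the STA-06 and STA-07 equations removes the quadratic terms:
-271.4 x − 505.4 y = 47923.92
-538.2 x + 14.6 y = 78559.47
Solving the 2×2 system: x ≈ -146.4, y ≈ -16.2 km.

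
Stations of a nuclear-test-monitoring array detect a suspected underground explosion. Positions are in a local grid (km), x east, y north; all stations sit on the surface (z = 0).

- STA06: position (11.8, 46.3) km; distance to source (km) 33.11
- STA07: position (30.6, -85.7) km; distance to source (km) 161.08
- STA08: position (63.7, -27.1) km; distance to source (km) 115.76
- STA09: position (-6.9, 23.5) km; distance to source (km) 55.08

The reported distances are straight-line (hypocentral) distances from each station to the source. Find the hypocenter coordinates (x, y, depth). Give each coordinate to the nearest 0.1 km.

Each station gives a sphere (x−x_i)² + (y−y_i)² + z² = d_i² (stations at z=0).
Subtracting the STA06 sphere from STA07 and STA08: z² cancels, leaving linear equations in x and y:
37.6 x − 264.0 y = -18852.57
103.8 x − 146.8 y = -9794.94
Solving: x ≈ 8.303, y ≈ 72.594 km (keep extra digits for the depth step; rounded: 8.3, 72.6).
Then from the STA06 sphere: z² = 33.11² − (x − 11.8)² − (y − 46.3)² with x = 8.303, y = 72.594, so z ≈ 19.816 ≈ 19.8 km.

x ≈ 8.3 km, y ≈ 72.6 km, depth ≈ 19.8 km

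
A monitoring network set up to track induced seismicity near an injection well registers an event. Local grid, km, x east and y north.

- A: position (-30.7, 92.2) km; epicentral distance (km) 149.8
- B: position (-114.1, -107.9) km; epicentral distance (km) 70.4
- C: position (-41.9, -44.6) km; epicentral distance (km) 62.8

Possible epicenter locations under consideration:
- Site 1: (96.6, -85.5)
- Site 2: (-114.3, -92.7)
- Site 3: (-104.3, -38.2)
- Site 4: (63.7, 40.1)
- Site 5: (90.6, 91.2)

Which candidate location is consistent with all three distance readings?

Site 3

For each candidate, compare |candidate − station| to the reported distance:
Site 1: residuals A 68.8, B 141.5, C 81.6 → max 141.5 km
Site 2: residuals A 53.1, B 55.2, C 24.1 → max 55.2 km
Site 3: residuals A 0.1, B 0.0, C 0.1 → max 0.1 km
Site 4: residuals A 42.0, B 160.9, C 72.6 → max 160.9 km
Site 5: residuals A 28.5, B 215.2, C 126.9 → max 215.2 km
Only Site 3 has all residuals ≈ 0.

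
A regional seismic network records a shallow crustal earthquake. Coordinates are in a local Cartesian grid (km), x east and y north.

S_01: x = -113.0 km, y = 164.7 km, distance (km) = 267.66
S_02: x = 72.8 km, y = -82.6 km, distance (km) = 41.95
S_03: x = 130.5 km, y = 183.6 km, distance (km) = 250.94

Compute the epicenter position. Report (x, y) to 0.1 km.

Circle about each station: (x + 113.0)² + (y − 164.7)² = 267.66²; (x − 72.8)² + (y + 82.6)² = 41.95²; (x − 130.5)² + (y − 183.6)² = 250.94².
Subtracting the S_01 equation from the S_02 and S_03 equations removes the quadratic terms:
371.6 x − 494.6 y = 42109.58
487.0 x + 37.8 y = 19515.11
Solving the 2×2 system: x ≈ 44.1, y ≈ -52.0 km.
Check against S_01 (with the unrounded x, y): √((x + 113.0)²+(y − 164.7)²) = 267.66 ≈ 267.66 km. ✓

44.1 km east, -52.0 km north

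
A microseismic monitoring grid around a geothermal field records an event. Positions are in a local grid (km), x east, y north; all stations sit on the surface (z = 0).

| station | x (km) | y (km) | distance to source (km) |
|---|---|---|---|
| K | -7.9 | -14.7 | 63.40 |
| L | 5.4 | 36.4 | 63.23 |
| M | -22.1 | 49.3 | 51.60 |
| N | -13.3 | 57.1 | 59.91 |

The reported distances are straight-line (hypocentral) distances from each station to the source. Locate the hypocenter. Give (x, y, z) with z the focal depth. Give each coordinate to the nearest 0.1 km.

Each station gives a sphere (x−x_i)² + (y−y_i)² + z² = d_i² (stations at z=0).
Subtracting the K sphere from L and M: z² cancels, leaving linear equations in x and y:
26.6 x + 102.2 y = 1097.15
-28.4 x + 128.0 y = 3997.40
Solving: x ≈ -42.506, y ≈ 21.799 km (keep extra digits for the depth step; rounded: -42.5, 21.8).
Then from the K sphere: z² = 63.40² − (x + 7.9)² − (y + 14.7)² with x = -42.506, y = 21.799, so z ≈ 38.598 ≈ 38.6 km.

x ≈ -42.5 km, y ≈ 21.8 km, depth ≈ 38.6 km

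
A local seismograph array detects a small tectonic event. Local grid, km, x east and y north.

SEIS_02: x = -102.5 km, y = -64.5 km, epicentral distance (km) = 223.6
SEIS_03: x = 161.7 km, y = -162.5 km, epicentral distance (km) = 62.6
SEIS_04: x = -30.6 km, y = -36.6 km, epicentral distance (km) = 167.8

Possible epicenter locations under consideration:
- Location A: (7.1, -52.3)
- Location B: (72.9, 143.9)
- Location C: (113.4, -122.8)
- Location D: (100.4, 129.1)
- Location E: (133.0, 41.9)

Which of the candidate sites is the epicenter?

For each candidate, compare |candidate − station| to the reported distance:
Location A: residuals SEIS_02 113.3, SEIS_03 127.3, SEIS_04 127.0 → max 127.3 km
Location B: residuals SEIS_02 48.8, SEIS_03 256.4, SEIS_04 40.3 → max 256.4 km
Location C: residuals SEIS_02 0.0, SEIS_03 0.1, SEIS_04 0.0 → max 0.1 km
Location D: residuals SEIS_02 56.8, SEIS_03 235.4, SEIS_04 43.4 → max 235.4 km
Location E: residuals SEIS_02 34.8, SEIS_03 143.8, SEIS_04 13.7 → max 143.8 km
Only Location C has all residuals ≈ 0.

Location C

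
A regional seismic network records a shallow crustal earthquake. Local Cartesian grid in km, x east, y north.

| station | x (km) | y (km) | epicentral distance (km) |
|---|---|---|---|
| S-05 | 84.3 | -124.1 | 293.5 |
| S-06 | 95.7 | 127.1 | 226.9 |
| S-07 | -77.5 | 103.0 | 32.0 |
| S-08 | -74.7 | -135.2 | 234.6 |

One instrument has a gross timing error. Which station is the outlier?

S-06

Solve using three stations at a time. Using S-05, S-07, S-08 (subtract circle equations pairwise → linear system) gives (x, y) ≈ (-108.8, 96.9).
Distances from that point to each station vs reported:
  S-05: calculated 293.5 vs reported 293.5 → residual 0.0 km
  S-06: calculated 206.7 vs reported 226.9 → residual 20.2 km
  S-07: calculated 31.9 vs reported 32.0 → residual 0.1 km
  S-08: calculated 234.6 vs reported 234.6 → residual 0.0 km
S-05, S-07, S-08 are mutually consistent (residuals ≈ 0); S-06 is off by 20.2 km.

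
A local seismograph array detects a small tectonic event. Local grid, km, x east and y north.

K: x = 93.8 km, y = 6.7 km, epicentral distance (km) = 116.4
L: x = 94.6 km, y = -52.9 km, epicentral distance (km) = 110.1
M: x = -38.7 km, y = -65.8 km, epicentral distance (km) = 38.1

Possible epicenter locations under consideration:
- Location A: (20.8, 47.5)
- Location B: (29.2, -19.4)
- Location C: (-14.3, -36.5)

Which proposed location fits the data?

Location C

For each candidate, compare |candidate − station| to the reported distance:
Location A: residuals K 32.8, L 14.5, M 89.9 → max 89.9 km
Location B: residuals K 46.7, L 36.6, M 44.1 → max 46.7 km
Location C: residuals K 0.0, L 0.0, M 0.0 → max 0.0 km
Only Location C has all residuals ≈ 0.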